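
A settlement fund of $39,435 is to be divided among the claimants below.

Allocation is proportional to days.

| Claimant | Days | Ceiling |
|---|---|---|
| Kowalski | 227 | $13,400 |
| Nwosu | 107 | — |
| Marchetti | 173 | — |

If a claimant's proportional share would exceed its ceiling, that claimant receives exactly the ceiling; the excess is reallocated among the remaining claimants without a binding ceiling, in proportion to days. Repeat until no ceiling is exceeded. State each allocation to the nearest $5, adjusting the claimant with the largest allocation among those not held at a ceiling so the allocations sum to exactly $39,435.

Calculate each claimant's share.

Kowalski: $13,400 | Nwosu: $9,950 | Marchetti: $16,085

Sum of days: 507.
Unconstrained shares: Kowalski 17,656.30; Nwosu 8,322.57; Marchetti 13,456.12.
Cap binds for Kowalski ($13,400); remaining pool $26,035 reallocated over remaining days 280.
Remaining shares: Nwosu 9,949.09 → $9,950; Marchetti 16,085.91 → $16,085.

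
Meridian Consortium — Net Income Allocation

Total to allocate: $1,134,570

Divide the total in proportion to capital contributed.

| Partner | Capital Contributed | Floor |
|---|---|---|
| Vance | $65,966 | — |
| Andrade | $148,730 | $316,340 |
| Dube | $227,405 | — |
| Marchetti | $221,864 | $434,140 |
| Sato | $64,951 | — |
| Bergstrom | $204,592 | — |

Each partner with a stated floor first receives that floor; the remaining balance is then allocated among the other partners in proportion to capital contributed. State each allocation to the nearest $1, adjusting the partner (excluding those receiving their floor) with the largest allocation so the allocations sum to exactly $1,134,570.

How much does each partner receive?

Minimums first: Andrade $316,340; Marchetti $434,140. Residual $384,090.
Residual split over remaining capital contributed 562,914: Vance 45,010.22 → $45,010; Dube 155,164.00 → $155,164; Sato 44,317.66 → $44,318; Bergstrom 139,598.13 → $139,598.

Vance: $45,010 | Andrade: $316,340 | Dube: $155,164 | Marchetti: $434,140 | Sato: $44,318 | Bergstrom: $139,598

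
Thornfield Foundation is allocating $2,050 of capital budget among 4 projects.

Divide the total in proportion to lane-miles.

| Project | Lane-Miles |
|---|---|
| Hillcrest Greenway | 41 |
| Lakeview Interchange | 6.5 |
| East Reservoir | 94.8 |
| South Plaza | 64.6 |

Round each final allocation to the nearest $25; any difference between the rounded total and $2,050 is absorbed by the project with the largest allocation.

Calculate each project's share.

Total lane-miles = 206.9.
Unrounded shares: Hillcrest Greenway 41/206.9 × $2,050 = 406.23; Lakeview Interchange 6.5/206.9 × $2,050 = 64.40; East Reservoir 94.8/206.9 × $2,050 = 939.29; South Plaza 64.6/206.9 × $2,050 = 640.07.
After rounding ($25): Hillcrest Greenway $400; Lakeview Interchange $75; East Reservoir $950; South Plaza $650. Sum = $2,075.
Difference $2,050 − $2,075 = −$25 applied to largest allocation (East Reservoir): East Reservoir becomes $925.

Hillcrest Greenway: $400 | Lakeview Interchange: $75 | East Reservoir: $925 | South Plaza: $650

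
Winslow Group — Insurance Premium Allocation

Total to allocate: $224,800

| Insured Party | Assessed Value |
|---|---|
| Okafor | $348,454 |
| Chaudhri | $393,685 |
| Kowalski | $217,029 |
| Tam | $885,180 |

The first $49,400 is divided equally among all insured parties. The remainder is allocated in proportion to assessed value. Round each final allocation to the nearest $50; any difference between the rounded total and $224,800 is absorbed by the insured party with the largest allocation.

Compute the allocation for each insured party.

Okafor: $45,500 · Chaudhri: $49,800 · Kowalski: $33,000 · Tam: $96,500

$49,400 shared equally gives $12,350 per insured party.
Remainder $175,400 by assessed value (total 1,844,348): Okafor 33,138.45 → $33,150; Chaudhri 37,439.98 → $37,450; Kowalski 20,639.75 → $20,650; Tam 84,181.82 → $84,200.
Rounding difference −$50 on remainder applied to Tam.
Totals: Okafor $12,350 + $33,150 = $45,500; Chaudhri $12,350 + $37,450 = $49,800; Kowalski $12,350 + $20,650 = $33,000; Tam $12,350 + $84,150 = $96,500.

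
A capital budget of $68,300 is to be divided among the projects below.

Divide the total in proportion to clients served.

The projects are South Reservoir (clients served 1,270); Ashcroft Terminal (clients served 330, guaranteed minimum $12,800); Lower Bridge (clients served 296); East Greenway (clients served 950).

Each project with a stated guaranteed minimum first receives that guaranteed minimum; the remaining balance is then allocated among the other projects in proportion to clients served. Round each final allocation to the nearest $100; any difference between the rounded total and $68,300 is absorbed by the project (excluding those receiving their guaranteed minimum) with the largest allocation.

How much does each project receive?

Fund the minimums — Ashcroft Terminal $12,800. Residual $55,500.
Residual split over remaining clients served 2,516: South Reservoir 28,014.71 → $28,000; Lower Bridge 6,529.41 → $6,500; East Greenway 20,955.88 → $21,000.

South Reservoir: $28,000 · Ashcroft Terminal: $12,800 · Lower Bridge: $6,500 · East Greenway: $21,000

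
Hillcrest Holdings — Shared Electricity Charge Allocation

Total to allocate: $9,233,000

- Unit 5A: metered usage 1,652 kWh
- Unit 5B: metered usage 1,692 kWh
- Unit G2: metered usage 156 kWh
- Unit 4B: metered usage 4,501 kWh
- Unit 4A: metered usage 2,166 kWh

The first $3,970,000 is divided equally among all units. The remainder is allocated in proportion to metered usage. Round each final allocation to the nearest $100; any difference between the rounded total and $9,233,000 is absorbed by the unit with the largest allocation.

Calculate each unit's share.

Unit 5A: $1,649,200; Unit 5B: $1,669,900; Unit G2: $874,800; Unit 4B: $3,123,900; Unit 4A: $1,915,200

$3,970,000 shared equally gives $794,000 per unit.
Remainder $5,263,000 by metered usage (total 10,167): Unit 5A 855,166.32 → $855,200; Unit 5B 875,872.53 → $875,900; Unit G2 80,754.20 → $80,800; Unit 4B 2,329,965.87 → $2,330,000; Unit 4A 1,121,241.07 → $1,121,200.
Rounding difference −$100 on remainder applied to Unit 4B.
Totals: Unit 5A $794,000 + $855,200 = $1,649,200; Unit 5B $794,000 + $875,900 = $1,669,900; Unit G2 $794,000 + $80,800 = $874,800; Unit 4B $794,000 + $2,329,900 = $3,123,900; Unit 4A $794,000 + $1,121,200 = $1,915,200.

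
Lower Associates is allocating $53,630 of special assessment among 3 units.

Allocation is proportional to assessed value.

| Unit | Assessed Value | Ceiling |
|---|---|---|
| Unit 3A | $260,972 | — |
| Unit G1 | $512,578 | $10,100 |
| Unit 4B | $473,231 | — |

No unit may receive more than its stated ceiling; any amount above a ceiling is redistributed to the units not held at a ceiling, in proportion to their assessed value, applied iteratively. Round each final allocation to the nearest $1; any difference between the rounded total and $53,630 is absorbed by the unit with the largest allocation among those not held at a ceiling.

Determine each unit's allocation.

Unit 3A: $15,473 · Unit G1: $10,100 · Unit 4B: $28,057

Assessed value total: 1,246,781.
Proportional shares (ignoring caps): Unit 3A 11,225.65; Unit G1 22,048.43; Unit 4B 20,355.92.
Capped: Unit G1 ($10,100); residual $43,530 reallocated over remaining assessed value 734,203.
Redistributed shares: Unit 3A 15,472.71 → $15,473; Unit 4B 28,057.29 → $28,057.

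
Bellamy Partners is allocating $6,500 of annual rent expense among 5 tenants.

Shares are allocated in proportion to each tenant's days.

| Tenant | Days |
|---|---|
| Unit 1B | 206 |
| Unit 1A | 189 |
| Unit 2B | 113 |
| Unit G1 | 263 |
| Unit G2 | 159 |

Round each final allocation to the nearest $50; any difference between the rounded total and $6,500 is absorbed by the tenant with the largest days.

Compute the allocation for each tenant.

Combined days = 206 + 189 + 113 + 263 + 159 = 930.
Proportional shares: Unit 1B 1,439.78; Unit 1A 1,320.97; Unit 2B 789.78; Unit G1 1,838.17; Unit G2 1,111.29.
At nearest $50: Unit 1B $1,450; Unit 1A $1,300; Unit 2B $800; Unit G1 $1,850; Unit G2 $1,100. Sum = $6,500.
Rounded total matches; no reconciliation needed.

Unit 1B: $1,450 · Unit 1A: $1,300 · Unit 2B: $800 · Unit G1: $1,850 · Unit G2: $1,100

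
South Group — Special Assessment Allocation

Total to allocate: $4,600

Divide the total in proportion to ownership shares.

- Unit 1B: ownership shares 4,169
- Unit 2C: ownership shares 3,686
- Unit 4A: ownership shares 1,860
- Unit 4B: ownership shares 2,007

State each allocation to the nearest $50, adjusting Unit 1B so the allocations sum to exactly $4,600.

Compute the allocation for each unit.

Unit 1B: $1,600; Unit 2C: $1,450; Unit 4A: $750; Unit 4B: $800

Combined ownership shares = 11,722.
Raw shares: Unit 1B 4,169/11,722 × $4,600 = 1,636.02; Unit 2C 3,686/11,722 × $4,600 = 1,446.48; Unit 4A 1,860/11,722 × $4,600 = 729.91; Unit 4B 2,007/11,722 × $4,600 = 787.60.
Rounded to nearest $50: Unit 1B $1,650; Unit 2C $1,450; Unit 4A $750; Unit 4B $800. Sum = $4,650.
Difference $4,600 − $4,650 = −$50 applied to Unit 1B: Unit 1B becomes $1,600.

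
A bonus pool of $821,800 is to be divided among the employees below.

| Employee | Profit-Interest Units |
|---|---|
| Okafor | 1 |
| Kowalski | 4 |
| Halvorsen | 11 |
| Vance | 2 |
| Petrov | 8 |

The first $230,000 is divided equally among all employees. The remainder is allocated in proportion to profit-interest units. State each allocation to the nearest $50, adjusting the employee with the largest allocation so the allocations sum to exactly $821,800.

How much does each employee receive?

First tranche $230,000 split equally: $46,000 each.
Remainder $591,800 by profit-interest units (total 26): Okafor 22,761.54 → $22,750; Kowalski 91,046.15 → $91,050; Halvorsen 250,376.92 → $250,400; Vance 45,523.08 → $45,500; Petrov 182,092.31 → $182,100.
Totals: Okafor $46,000 + $22,750 = $68,750; Kowalski $46,000 + $91,050 = $137,050; Halvorsen $46,000 + $250,400 = $296,400; Vance $46,000 + $45,500 = $91,500; Petrov $46,000 + $182,100 = $228,100.

Okafor: $68,750 | Kowalski: $137,050 | Halvorsen: $296,400 | Vance: $91,500 | Petrov: $228,100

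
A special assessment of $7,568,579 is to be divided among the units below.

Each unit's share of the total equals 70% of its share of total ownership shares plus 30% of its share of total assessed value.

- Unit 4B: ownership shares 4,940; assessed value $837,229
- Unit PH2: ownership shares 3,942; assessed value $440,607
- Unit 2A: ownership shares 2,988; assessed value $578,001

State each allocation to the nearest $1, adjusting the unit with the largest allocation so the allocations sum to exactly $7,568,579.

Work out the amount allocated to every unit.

Ownership shares total 11,870; assessed value total 1,855,837.
Composite weights (70% ownership shares + 30% assessed value): Unit 4B 0.4267; Unit PH2 0.3037; Unit 2A 0.2696.
Unrounded shares: Unit 4B 3,229,228.92; Unit PH2 2,298,528.00; Unit 2A 2,040,822.08.
Rounded to nearest $1: Unit 4B $3,229,229; Unit PH2 $2,298,528; Unit 2A $2,040,822. Sum = $7,568,579.
Rounded total matches; no reconciliation needed.

Unit 4B: $3,229,229 | Unit PH2: $2,298,528 | Unit 2A: $2,040,822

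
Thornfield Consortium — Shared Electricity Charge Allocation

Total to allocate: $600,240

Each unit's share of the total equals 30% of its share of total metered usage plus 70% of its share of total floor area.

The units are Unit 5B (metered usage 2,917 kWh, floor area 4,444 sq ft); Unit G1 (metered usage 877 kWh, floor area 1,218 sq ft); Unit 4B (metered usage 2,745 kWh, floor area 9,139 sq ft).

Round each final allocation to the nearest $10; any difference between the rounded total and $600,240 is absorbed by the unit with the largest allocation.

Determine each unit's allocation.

Unit 5B: $206,480 | Unit G1: $58,730 | Unit 4B: $335,030

Totals — metered usage 6,539, floor area 14,801.
Composite weights (30% metered usage + 70% floor area): Unit 5B 0.3440; Unit G1 0.0978; Unit 4B 0.5582.
Proportional shares: Unit 5B 206,484.24; Unit G1 58,727.32; Unit 4B 335,028.45.
After rounding ($10): Unit 5B $206,480; Unit G1 $58,730; Unit 4B $335,030. Sum = $600,240.
Rounded total matches; no reconciliation needed.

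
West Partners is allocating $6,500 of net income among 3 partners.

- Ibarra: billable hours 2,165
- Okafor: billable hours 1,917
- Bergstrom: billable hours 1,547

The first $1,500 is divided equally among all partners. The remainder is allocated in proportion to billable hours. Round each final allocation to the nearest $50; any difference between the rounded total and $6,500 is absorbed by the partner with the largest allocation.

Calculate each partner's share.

Ibarra: $2,450; Okafor: $2,200; Bergstrom: $1,850

$1,500 shared equally gives $500 per partner.
Remainder $5,000 by billable hours (total 5,629): Ibarra 1,923.08 → $1,900; Okafor 1,702.79 → $1,700; Bergstrom 1,374.13 → $1,350.
Rounding difference +$50 on remainder applied to Ibarra.
Totals: Ibarra $500 + $1,950 = $2,450; Okafor $500 + $1,700 = $2,200; Bergstrom $500 + $1,350 = $1,850.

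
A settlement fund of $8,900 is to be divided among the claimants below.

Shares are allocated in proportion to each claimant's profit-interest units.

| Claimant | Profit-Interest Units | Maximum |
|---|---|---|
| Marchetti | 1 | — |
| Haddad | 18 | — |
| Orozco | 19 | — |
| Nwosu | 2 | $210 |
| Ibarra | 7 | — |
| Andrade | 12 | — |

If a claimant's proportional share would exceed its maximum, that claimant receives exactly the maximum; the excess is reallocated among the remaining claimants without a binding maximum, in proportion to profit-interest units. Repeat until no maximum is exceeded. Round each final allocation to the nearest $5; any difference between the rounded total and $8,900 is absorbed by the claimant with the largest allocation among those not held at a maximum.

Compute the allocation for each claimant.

Profit-interest units total: 59.
Proportional shares (ignoring caps): Marchetti 150.85; Haddad 2,715.25; Orozco 2,866.10; Nwosu 301.69; Ibarra 1,055.93; Andrade 1,810.17.
Cap binds for Nwosu ($210); balance $8,690 reallocated over remaining profit-interest units 57.
Remaining shares: Marchetti 152.46 → $150; Haddad 2,744.21 → $2,745; Orozco 2,896.67 → $2,895; Ibarra 1,067.19 → $1,065; Andrade 1,829.47 → $1,830.
Rounding difference +$5 applied to Orozco → $2,900.

Marchetti: $150 · Haddad: $2,745 · Orozco: $2,900 · Nwosu: $210 · Ibarra: $1,065 · Andrade: $1,830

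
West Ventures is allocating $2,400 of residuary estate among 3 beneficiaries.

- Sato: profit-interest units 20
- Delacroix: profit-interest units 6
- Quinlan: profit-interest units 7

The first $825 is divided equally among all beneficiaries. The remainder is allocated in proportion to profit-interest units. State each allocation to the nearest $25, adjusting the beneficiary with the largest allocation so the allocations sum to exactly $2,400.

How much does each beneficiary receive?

Equal tier: $825 ÷ 3 = $275 apiece.
Remainder $1,575 by profit-interest units (total 33): Sato 954.55 → $950; Delacroix 286.36 → $275; Quinlan 334.09 → $325.
Rounding difference +$25 on remainder applied to Sato.
Totals: Sato $275 + $975 = $1,250; Delacroix $275 + $275 = $550; Quinlan $275 + $325 = $600.

Sato: $1,250; Delacroix: $550; Quinlan: $600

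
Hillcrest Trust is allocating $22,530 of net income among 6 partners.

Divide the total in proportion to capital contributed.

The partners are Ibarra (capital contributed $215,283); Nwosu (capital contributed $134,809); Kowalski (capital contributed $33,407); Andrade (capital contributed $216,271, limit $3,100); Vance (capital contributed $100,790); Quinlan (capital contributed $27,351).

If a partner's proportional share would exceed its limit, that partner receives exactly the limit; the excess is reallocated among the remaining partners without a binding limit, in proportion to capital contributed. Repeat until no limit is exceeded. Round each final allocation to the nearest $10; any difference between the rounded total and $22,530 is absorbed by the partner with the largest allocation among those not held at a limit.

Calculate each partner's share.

Sum of capital contributed: 727,911.
Pro-rata shares before constraints: Ibarra 6,663.35; Nwosu 4,172.55; Kowalski 1,034.00; Andrade 6,693.93; Vance 3,119.61; Quinlan 846.56.
Capped: Andrade ($3,100); residual $19,430 reallocated over remaining capital contributed 511,640.
Redistributed shares: Ibarra 8,175.57 → $8,180; Nwosu 5,119.50 → $5,120; Kowalski 1,268.66 → $1,270; Vance 3,827.59 → $3,830; Quinlan 1,038.68 → $1,040.
Rounding difference −$10 applied to Ibarra → $8,170.

Ibarra: $8,170 · Nwosu: $5,120 · Kowalski: $1,270 · Andrade: $3,100 · Vance: $3,830 · Quinlan: $1,040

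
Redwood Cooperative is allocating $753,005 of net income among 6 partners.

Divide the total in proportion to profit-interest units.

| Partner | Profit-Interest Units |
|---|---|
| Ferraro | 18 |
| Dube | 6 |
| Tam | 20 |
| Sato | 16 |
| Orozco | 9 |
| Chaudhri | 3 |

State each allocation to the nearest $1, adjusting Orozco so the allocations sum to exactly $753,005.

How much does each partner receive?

Ferraro: $188,251; Dube: $62,750; Tam: $209,168; Sato: $167,334; Orozco: $94,127; Chaudhri: $31,375

Combined profit-interest units = 72.
Raw shares: Ferraro 18/72 × $753,005 = 188,251.25; Dube 6/72 × $753,005 = 62,750.42; Tam 20/72 × $753,005 = 209,168.06; Sato 16/72 × $753,005 = 167,334.44; Orozco 9/72 × $753,005 = 94,125.62; Chaudhri 3/72 × $753,005 = 31,375.21.
At nearest $1: Ferraro $188,251; Dube $62,750; Tam $209,168; Sato $167,334; Orozco $94,126; Chaudhri $31,375. Sum = $753,004.
Difference $753,005 − $753,004 = +$1 applied to Orozco: Orozco becomes $94,127.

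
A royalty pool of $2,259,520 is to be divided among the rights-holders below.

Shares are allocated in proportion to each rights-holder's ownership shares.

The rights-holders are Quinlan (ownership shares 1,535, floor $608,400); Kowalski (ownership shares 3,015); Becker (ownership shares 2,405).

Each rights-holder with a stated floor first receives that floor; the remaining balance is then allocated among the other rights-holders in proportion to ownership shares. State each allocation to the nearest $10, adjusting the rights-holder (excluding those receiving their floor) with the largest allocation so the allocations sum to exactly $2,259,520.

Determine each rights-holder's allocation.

Fund the minimums — Quinlan $608,400. Residual $1,651,120.
Residual split over remaining ownership shares 5,420: Kowalski 918,473.58 → $918,470; Becker 732,646.42 → $732,650.

Quinlan: $608,400; Kowalski: $918,470; Becker: $732,650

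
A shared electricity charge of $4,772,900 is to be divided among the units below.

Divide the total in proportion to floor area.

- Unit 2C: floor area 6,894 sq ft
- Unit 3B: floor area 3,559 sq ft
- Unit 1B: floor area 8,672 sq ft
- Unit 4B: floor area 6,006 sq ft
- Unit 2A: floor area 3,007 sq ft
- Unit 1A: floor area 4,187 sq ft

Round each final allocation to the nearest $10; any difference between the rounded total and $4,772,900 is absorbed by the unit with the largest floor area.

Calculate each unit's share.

Unit 2C: $1,017,920 · Unit 3B: $525,500 · Unit 1B: $1,280,450 · Unit 4B: $886,810 · Unit 2A: $443,990 · Unit 1A: $618,230

Combined floor area = 6,894 + 3,559 + 8,672 + 6,006 + 3,007 + 4,187 = 32,325.
Proportional shares: Unit 2C 1,017,923.36; Unit 3B 525,498.87; Unit 1B 1,280,451.32; Unit 4B 886,807.03; Unit 2A 443,994.13; Unit 1A 618,225.28.
At nearest $10: Unit 2C $1,017,920; Unit 3B $525,500; Unit 1B $1,280,450; Unit 4B $886,810; Unit 2A $443,990; Unit 1A $618,230. Sum = $4,772,900.
Sum already equals the total — no adjustment.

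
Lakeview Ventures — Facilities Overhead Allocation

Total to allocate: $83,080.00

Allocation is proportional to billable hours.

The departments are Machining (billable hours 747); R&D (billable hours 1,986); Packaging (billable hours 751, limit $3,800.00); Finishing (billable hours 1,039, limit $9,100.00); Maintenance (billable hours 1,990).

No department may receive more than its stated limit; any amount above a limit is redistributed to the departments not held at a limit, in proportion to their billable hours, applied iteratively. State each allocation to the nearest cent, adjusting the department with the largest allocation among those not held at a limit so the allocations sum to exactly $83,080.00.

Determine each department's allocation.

Sum of billable hours: 6,513.
Pro-rata shares before constraints: Machining 9,528.7517; R&D 25,333.4684; Packaging 9,579.7758; Finishing 13,253.5114; Maintenance 25,384.4926.
Held at cap: Packaging ($3,800.00), Finishing ($9,100.00); residual $70,180.00 reallocated over remaining billable hours 4,723.
Remaining shares: Machining 11,099.8221 → $11,099.82; R&D 29,510.3705 → $29,510.37; Maintenance 29,569.8073 → $29,569.81.

Machining: $11,099.82; R&D: $29,510.37; Packaging: $3,800.00; Finishing: $9,100.00; Maintenance: $29,569.81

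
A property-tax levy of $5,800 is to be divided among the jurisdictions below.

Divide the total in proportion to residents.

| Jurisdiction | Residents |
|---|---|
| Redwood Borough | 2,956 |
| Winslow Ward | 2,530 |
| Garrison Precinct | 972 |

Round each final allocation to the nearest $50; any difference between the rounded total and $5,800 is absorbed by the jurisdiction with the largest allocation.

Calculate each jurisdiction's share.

Combined residents = 6,458.
Raw shares: Redwood Borough 2,956/6,458 × $5,800 = 2,654.82; Winslow Ward 2,530/6,458 × $5,800 = 2,272.22; Garrison Precinct 972/6,458 × $5,800 = 872.96.
After rounding ($50): Redwood Borough $2,650; Winslow Ward $2,250; Garrison Precinct $850. Sum = $5,750.
Difference $5,800 − $5,750 = +$50 applied to largest allocation (Redwood Borough): Redwood Borough becomes $2,700.

Redwood Borough: $2,700; Winslow Ward: $2,250; Garrison Precinct: $850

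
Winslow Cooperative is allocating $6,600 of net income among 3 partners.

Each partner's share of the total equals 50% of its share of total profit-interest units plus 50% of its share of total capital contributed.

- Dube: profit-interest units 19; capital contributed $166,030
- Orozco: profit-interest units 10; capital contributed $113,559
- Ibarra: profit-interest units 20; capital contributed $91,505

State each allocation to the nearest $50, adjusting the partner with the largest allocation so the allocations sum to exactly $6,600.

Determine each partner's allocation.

Totals — profit-interest units 49, capital contributed 371,094.
Blended shares (50% profit-interest units + 50% capital contributed): Dube 0.4176; Orozco 0.2550; Ibarra 0.3274.
Proportional shares: Dube 2,756.03; Orozco 1,683.31; Ibarra 2,160.66.
At nearest $50: Dube $2,750; Orozco $1,700; Ibarra $2,150. Sum = $6,600.
No rounding difference to absorb.

Dube: $2,750 | Orozco: $1,700 | Ibarra: $2,150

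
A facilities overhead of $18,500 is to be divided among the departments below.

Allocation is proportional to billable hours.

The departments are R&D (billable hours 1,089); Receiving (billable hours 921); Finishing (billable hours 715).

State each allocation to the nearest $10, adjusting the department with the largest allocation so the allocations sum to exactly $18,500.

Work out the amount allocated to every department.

Sum of billable hours: 2,725.
Unrounded shares: R&D 1,089/2,725 × $18,500 = 7,393.21; Receiving 921/2,725 × $18,500 = 6,252.66; Finishing 715/2,725 × $18,500 = 4,854.13.
At nearest $10: R&D $7,390; Receiving $6,250; Finishing $4,850. Sum = $18,490.
Difference $18,500 − $18,490 = +$10 applied to largest allocation (R&D): R&D becomes $7,400.

R&D: $7,400 · Receiving: $6,250 · Finishing: $4,850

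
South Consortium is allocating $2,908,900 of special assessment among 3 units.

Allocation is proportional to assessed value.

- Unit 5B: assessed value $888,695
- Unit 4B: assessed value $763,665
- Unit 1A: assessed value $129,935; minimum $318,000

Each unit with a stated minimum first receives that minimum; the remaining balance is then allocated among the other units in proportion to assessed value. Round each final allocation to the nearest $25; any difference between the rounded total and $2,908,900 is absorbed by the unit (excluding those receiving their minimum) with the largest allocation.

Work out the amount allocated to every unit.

Fund the minimums — Unit 1A $318,000. Remaining pool $2,590,900.
Remaining pool split over remaining assessed value 1,652,360: Unit 5B 1,393,473.50 → $1,393,475; Unit 4B 1,197,426.50 → $1,197,425.

Unit 5B: $1,393,475 · Unit 4B: $1,197,425 · Unit 1A: $318,000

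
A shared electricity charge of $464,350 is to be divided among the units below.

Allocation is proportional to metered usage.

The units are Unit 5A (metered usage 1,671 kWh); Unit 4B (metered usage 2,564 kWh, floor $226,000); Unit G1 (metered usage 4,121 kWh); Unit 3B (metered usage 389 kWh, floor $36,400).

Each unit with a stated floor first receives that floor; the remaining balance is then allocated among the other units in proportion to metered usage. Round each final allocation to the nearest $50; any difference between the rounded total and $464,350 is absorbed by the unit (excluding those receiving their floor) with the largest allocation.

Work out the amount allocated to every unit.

Guaranteed amounts: Unit 4B $226,000; Unit 3B $36,400. Balance $201,950.
Balance split over remaining metered usage 5,792: Unit 5A 58,262.85 → $58,250; Unit G1 143,687.15 → $143,700.

Unit 5A: $58,250 · Unit 4B: $226,000 · Unit G1: $143,700 · Unit 3B: $36,400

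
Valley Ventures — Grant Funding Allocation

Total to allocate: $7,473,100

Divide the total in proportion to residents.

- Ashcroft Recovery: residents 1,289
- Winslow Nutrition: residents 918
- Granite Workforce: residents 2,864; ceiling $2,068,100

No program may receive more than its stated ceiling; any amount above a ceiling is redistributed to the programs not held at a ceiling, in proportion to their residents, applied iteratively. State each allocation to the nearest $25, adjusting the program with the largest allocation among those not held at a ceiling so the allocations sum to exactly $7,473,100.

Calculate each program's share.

Ashcroft Recovery: $3,156,800 | Winslow Nutrition: $2,248,200 | Granite Workforce: $2,068,100

Combined residents = 5,071.
Pro-rata shares before constraints: Ashcroft Recovery 1,899,590.99; Winslow Nutrition 1,352,850.68; Granite Workforce 4,220,658.33.
Held at cap: Granite Workforce ($2,068,100); residual $5,405,000 reallocated over remaining residents 2,207.
Redistributed shares: Ashcroft Recovery 3,156,794.29 → $3,156,800; Winslow Nutrition 2,248,205.71 → $2,248,200.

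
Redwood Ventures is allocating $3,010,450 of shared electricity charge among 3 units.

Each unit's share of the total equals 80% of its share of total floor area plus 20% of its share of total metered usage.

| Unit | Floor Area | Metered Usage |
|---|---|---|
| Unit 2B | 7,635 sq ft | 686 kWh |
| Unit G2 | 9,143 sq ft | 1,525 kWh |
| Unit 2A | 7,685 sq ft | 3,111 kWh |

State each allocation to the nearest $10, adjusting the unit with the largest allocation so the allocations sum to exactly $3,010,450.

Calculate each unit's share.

Unit 2B: $829,270 · Unit G2: $1,072,650 · Unit 2A: $1,108,530

Totals — floor area 24,463, metered usage 5,322.
Combined weights (80% floor area + 20% metered usage): Unit 2B 0.2755; Unit G2 0.3563; Unit 2A 0.3682.
Raw shares: Unit 2B 829,267.52; Unit G2 1,072,646.73; Unit 2A 1,108,535.76.
Rounded to nearest $10: Unit 2B $829,270; Unit G2 $1,072,650; Unit 2A $1,108,540. Sum = $3,010,460.
Difference $3,010,450 − $3,010,460 = −$10 applied to largest allocation (Unit 2A): Unit 2A becomes $1,108,530.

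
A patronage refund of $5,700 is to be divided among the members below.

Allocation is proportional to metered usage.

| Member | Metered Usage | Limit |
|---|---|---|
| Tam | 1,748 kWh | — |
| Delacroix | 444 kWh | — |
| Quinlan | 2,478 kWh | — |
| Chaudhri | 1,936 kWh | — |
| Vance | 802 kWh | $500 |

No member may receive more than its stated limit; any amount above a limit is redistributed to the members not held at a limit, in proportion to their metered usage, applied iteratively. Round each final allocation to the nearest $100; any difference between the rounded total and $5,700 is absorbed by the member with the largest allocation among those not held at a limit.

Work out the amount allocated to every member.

Tam: $1,400 · Delacroix: $300 · Quinlan: $2,000 · Chaudhri: $1,500 · Vance: $500

Metered usage total: 7,408.
Unconstrained shares: Tam 1,344.98; Delacroix 341.63; Quinlan 1,906.67; Chaudhri 1,489.63; Vance 617.09.
Cap binds for Vance ($500); residual $5,200 reallocated over remaining metered usage 6,606.
Redistributed shares: Tam 1,375.96 → $1,400; Delacroix 349.50 → $300; Quinlan 1,950.59 → $2,000; Chaudhri 1,523.95 → $1,500.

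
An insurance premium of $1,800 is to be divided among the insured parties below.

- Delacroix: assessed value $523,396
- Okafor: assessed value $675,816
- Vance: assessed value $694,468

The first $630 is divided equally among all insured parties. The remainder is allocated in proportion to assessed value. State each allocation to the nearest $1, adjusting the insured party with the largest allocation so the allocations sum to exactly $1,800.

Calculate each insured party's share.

First tranche $630 split equally: $210 each.
Remainder $1,170 by assessed value (total 1,893,680): Delacroix 323.38 → $323; Okafor 417.55 → $418; Vance 429.07 → $429.
Totals: Delacroix $210 + $323 = $533; Okafor $210 + $418 = $628; Vance $210 + $429 = $639.

Delacroix: $533; Okafor: $628; Vance: $639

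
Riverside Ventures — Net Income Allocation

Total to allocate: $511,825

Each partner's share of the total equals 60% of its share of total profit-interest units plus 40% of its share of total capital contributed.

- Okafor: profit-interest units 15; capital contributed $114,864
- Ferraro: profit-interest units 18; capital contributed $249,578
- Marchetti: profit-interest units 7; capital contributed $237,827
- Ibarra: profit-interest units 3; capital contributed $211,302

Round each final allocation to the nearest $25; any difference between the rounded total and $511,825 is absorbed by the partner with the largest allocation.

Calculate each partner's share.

Totals — profit-interest units 43, capital contributed 813,571.
Composite weights (60% profit-interest units + 40% capital contributed): Okafor 0.2658; Ferraro 0.3739; Marchetti 0.2146; Ibarra 0.1457.
Proportional shares: Okafor 136,030.96; Ferraro 191,356.12; Marchetti 109,839.87; Ibarra 74,598.05.
After rounding ($25): Okafor $136,025; Ferraro $191,350; Marchetti $109,850; Ibarra $74,600. Sum = $511,825.
No rounding difference to absorb.

Okafor: $136,025; Ferraro: $191,350; Marchetti: $109,850; Ibarra: $74,600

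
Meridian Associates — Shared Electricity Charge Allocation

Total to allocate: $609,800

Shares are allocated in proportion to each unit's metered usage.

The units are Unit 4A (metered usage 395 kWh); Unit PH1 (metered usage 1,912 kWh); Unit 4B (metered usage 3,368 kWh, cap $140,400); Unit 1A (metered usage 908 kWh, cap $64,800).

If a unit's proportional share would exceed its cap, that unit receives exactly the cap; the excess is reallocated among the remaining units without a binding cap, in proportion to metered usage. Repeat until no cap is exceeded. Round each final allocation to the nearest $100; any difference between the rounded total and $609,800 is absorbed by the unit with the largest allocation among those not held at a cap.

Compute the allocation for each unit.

Unit 4A: $69,300; Unit PH1: $335,300; Unit 4B: $140,400; Unit 1A: $64,800

Metered usage total: 6,583.
Proportional shares (ignoring caps): Unit 4A 36,589.85; Unit PH1 177,113.41; Unit 4B 311,986.39; Unit 1A 84,110.34.
Held at cap: Unit 4B ($140,400), Unit 1A ($64,800); balance $404,600 reallocated over remaining metered usage 2,307.
Remaining shares: Unit 4A 69,274.82 → $69,300; Unit PH1 335,325.18 → $335,300.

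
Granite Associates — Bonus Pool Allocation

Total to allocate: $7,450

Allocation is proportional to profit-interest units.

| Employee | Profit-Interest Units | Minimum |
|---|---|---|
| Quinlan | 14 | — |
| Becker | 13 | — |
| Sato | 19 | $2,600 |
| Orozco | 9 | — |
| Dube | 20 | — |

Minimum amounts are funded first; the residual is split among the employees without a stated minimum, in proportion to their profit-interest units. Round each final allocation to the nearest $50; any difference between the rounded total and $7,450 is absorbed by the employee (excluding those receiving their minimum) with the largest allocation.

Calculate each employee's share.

Fund the minimums — Sato $2,600. Remaining pool $4,850.
Remaining pool split over remaining profit-interest units 56: Quinlan 1,212.50 → $1,200; Becker 1,125.89 → $1,150; Orozco 779.46 → $800; Dube 1,732.14 → $1,750.
Rounding difference −$50 applied to Dube → $1,700.

Quinlan: $1,200 · Becker: $1,150 · Sato: $2,600 · Orozco: $800 · Dube: $1,700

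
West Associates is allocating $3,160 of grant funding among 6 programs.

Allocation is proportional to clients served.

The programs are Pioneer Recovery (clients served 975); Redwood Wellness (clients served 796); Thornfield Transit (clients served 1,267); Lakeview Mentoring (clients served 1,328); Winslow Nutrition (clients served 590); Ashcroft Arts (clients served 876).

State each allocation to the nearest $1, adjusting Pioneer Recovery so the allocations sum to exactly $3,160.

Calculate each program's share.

Pioneer Recovery: $527; Redwood Wellness: $431; Thornfield Transit: $687; Lakeview Mentoring: $720; Winslow Nutrition: $320; Ashcroft Arts: $475

Combined clients served = 5,832.
Pro-rata amounts: Pioneer Recovery 975/5,832 × $3,160 = 528.29; Redwood Wellness 796/5,832 × $3,160 = 431.30; Thornfield Transit 1,267/5,832 × $3,160 = 686.51; Lakeview Mentoring 1,328/5,832 × $3,160 = 719.56; Winslow Nutrition 590/5,832 × $3,160 = 319.68; Ashcroft Arts 876/5,832 × $3,160 = 474.65.
At nearest $1: Pioneer Recovery $528; Redwood Wellness $431; Thornfield Transit $687; Lakeview Mentoring $720; Winslow Nutrition $320; Ashcroft Arts $475. Sum = $3,161.
Difference $3,160 − $3,161 = −$1 applied to Pioneer Recovery: Pioneer Recovery becomes $527.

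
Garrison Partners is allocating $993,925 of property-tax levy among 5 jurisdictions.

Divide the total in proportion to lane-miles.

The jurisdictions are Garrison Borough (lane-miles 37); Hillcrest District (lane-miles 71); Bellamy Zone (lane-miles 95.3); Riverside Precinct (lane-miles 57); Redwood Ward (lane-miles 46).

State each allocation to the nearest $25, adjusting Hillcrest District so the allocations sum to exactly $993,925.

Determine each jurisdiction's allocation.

Combined lane-miles = 306.3.
Proportional shares: Garrison Borough 37/306.3 × $993,925 = 120,062.77; Hillcrest District 71/306.3 × $993,925 = 230,390.71; Bellamy Zone 95.3/306.3 × $993,925 = 309,242.74; Riverside Precinct 57/306.3 × $993,925 = 184,961.56; Redwood Ward 46/306.3 × $993,925 = 149,267.22.
Rounded to nearest $25: Garrison Borough $120,075; Hillcrest District $230,400; Bellamy Zone $309,250; Riverside Precinct $184,950; Redwood Ward $149,275. Sum = $993,950.
Difference $993,925 − $993,950 = −$25 applied to Hillcrest District: Hillcrest District becomes $230,375.

Garrison Borough: $120,075 | Hillcrest District: $230,375 | Bellamy Zone: $309,250 | Riverside Precinct: $184,950 | Redwood Ward: $149,275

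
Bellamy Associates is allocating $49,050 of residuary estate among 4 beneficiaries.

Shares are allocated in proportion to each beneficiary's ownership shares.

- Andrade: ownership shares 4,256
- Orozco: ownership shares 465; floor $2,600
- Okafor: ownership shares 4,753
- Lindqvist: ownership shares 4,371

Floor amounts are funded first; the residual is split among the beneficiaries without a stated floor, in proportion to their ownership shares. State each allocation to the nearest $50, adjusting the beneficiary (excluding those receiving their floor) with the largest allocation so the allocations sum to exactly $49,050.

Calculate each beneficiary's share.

Minimums first: Orozco $2,600. Balance $46,450.
Balance split over remaining ownership shares 13,380: Andrade 14,775.13 → $14,800; Okafor 16,500.51 → $16,500; Lindqvist 15,174.36 → $15,150.

Andrade: $14,800 | Orozco: $2,600 | Okafor: $16,500 | Lindqvist: $15,150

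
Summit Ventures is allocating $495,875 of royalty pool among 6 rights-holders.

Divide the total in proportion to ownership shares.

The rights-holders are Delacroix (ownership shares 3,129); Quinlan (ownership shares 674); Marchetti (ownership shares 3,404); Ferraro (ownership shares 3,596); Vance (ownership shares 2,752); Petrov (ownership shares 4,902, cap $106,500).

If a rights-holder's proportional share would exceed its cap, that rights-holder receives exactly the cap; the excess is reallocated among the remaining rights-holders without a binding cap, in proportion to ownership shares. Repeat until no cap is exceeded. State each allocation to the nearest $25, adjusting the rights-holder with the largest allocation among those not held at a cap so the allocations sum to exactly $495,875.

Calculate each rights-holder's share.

Sum of ownership shares: 18,457.
Proportional shares (ignoring caps): Delacroix 84,065.28; Quinlan 18,108.02; Marchetti 91,453.57; Ferraro 96,611.94; Vance 73,936.61; Petrov 131,699.59.
Cap binds for Petrov ($106,500); remaining pool $389,375 reallocated over remaining ownership shares 13,555.
Remaining shares: Delacroix 89,882.29 → $89,875; Quinlan 19,361.03 → $19,350; Marchetti 97,781.81 → $97,775; Ferraro 103,297.12 → $103,300; Vance 79,052.75 → $79,050.
Rounding difference +$25 applied to Ferraro → $103,325.

Delacroix: $89,875; Quinlan: $19,350; Marchetti: $97,775; Ferraro: $103,325; Vance: $79,050; Petrov: $106,500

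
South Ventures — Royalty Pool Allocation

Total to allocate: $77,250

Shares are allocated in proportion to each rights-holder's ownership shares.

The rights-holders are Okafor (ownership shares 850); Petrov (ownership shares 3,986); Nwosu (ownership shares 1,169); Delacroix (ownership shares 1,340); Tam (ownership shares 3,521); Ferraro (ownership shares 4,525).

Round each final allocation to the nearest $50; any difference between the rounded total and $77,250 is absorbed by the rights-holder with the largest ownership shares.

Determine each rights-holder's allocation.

Total ownership shares = 850 + 3,986 + 1,169 + 1,340 + 3,521 + 4,525 = 15,391.
Pro-rata amounts: Okafor 4,266.29; Petrov 20,006.40; Nwosu 5,867.41; Delacroix 6,725.68; Tam 17,672.49; Ferraro 22,711.73.
After rounding ($50): Okafor $4,250; Petrov $20,000; Nwosu $5,850; Delacroix $6,750; Tam $17,650; Ferraro $22,700. Sum = $77,200.
Difference $77,250 − $77,200 = +$50 applied to largest ownership shares (Ferraro): Ferraro becomes $22,750.

Okafor: $4,250; Petrov: $20,000; Nwosu: $5,850; Delacroix: $6,750; Tam: $17,650; Ferraro: $22,750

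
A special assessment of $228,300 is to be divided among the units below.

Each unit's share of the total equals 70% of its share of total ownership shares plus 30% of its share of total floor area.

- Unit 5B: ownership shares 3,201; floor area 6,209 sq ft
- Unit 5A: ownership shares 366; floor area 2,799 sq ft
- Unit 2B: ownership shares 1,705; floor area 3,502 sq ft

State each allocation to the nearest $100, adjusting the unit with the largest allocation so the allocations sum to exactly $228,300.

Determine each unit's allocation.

Unit 5B: $131,000 · Unit 5A: $26,400 · Unit 2B: $70,900

Ownership shares total 5,272; floor area total 12,510.
Blended shares (70% ownership shares + 30% floor area): Unit 5B 0.5739; Unit 5A 0.1157; Unit 2B 0.3104.
Raw shares: Unit 5B 131,024.99; Unit 5A 26,418.57; Unit 2B 70,856.44.
Rounded to nearest $100: Unit 5B $131,000; Unit 5A $26,400; Unit 2B $70,900. Sum = $228,300.
Rounded total matches; no reconciliation needed.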